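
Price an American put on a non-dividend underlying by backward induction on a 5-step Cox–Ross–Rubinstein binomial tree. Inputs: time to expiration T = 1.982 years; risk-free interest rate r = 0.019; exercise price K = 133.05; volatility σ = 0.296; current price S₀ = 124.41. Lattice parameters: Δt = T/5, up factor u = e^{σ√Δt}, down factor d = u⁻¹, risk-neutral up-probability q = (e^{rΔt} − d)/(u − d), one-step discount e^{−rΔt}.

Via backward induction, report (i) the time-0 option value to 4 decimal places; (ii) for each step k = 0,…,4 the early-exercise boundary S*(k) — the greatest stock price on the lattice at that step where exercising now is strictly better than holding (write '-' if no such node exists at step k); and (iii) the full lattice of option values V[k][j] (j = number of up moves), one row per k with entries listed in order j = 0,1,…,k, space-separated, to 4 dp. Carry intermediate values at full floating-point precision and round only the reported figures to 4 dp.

Δt=0.39640, u=1.20486, d=0.82997, q=0.47371, disc=e^(-rΔt)=0.99250
k=5 terminal: V=max(K-S,0) → 84.0525 61.9210 29.7931 0.0000 0.0000 0.0000
k=4: j=0 S=59.0351 intr=74.0149 cont=73.0166 V=74.0149[EX]; j=1 S=85.7004 intr=47.3496 cont=46.3513 V=47.3496[EX]; j=2 S=124.4100 intr=8.6400 cont=15.5622 V=15.5622[hold]; j=3 S=180.6041 intr=0.0000 cont=0.0000 V=0.0000[hold]; j=4 S=262.1803 intr=0.0000 cont=0.0000 V=0.0000[hold]  S*(4)=85.7004
k=3: j=0 S=71.1290 intr=61.9210 cont=60.9227 V=61.9210[EX]; j=1 S=103.2569 intr=29.7931 cont=32.0493 V=32.0493[hold]; j=2 S=149.8965 intr=0.0000 cont=8.1288 V=8.1288[hold]; j=3 S=217.6025 intr=0.0000 cont=0.0000 V=0.0000[hold]  S*(3)=71.1290
k=2: j=0 S=85.7004 intr=47.3496 cont=47.4120 V=47.4120[hold]; j=1 S=124.4100 intr=8.6400 cont=20.5624 V=20.5624[hold]; j=2 S=180.6041 intr=0.0000 cont=4.2460 V=4.2460[hold]  S*(2)=-
k=1: j=0 S=103.2569 intr=29.7931 cont=34.4328 V=34.4328[hold]; j=1 S=149.8965 intr=0.0000 cont=12.7369 V=12.7369[hold]  S*(1)=-
k=0: j=0 S=124.4100 intr=8.6400 cont=23.9740 V=23.9740[hold]  S*(0)=-

price = 23.9740
boundary = - - - 71.1290 85.7004
tree:
23.9740
34.4328 12.7369
47.4120 20.5624 4.2460
61.9210 32.0493 8.1288 0.0000
74.0149 47.3496 15.5622 0.0000 0.0000
84.0525 61.9210 29.7931 0.0000 0.0000 0.0000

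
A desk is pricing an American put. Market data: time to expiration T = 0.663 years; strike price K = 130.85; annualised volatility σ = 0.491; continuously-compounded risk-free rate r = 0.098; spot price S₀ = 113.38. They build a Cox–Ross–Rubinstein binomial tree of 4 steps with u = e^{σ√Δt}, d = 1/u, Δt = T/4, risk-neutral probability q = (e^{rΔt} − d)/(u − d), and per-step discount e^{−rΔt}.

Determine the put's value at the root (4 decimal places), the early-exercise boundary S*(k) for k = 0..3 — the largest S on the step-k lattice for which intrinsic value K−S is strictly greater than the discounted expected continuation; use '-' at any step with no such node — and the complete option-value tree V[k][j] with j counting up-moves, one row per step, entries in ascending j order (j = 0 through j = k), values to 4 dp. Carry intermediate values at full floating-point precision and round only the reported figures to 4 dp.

price = 26.0394
boundary = - - 76.0164 92.8372
tree:
26.0394
38.7047 13.7723
54.8336 23.2677 4.3835
68.6067 38.0128 8.7510 0.0000
79.8843 54.8336 17.4700 0.0000 0.0000

params: Δt=0.16575 u=1.22128 d=0.81881 q=0.49088 e^(-rΔt)=0.98389
t_4 payoffs: 79.8843 54.8336 17.4700 0.0000 0.0000
t_3: node(3,0) S=62.2433 payoff=68.6067 vs cont=66.4984 → 68.6067 [stop]  node(3,1) S=92.8372 payoff=38.0128 vs cont=35.9045 → 38.0128 [stop]  node(3,2) S=138.4685 payoff=0.0000 vs cont=8.7510 → 8.7510 [wait]  node(3,3) S=206.5286 payoff=0.0000 vs cont=0.0000 → 0.0000 [wait]  ⇒ S*(3)=92.8372
t_2: node(2,0) S=76.0164 payoff=54.8336 vs cont=52.7253 → 54.8336 [stop]  node(2,1) S=113.3800 payoff=17.4700 vs cont=23.2677 → 23.2677 [wait]  node(2,2) S=169.1086 payoff=0.0000 vs cont=4.3835 → 4.3835 [wait]  ⇒ S*(2)=76.0164
t_1: node(1,0) S=92.8372 payoff=38.0128 vs cont=38.7047 → 38.7047 [wait]  node(1,1) S=138.4685 payoff=0.0000 vs cont=13.7723 → 13.7723 [wait]  ⇒ S*(1)=-
t_0: node(0,0) S=113.3800 payoff=17.4700 vs cont=26.0394 → 26.0394 [wait]  ⇒ S*(0)=-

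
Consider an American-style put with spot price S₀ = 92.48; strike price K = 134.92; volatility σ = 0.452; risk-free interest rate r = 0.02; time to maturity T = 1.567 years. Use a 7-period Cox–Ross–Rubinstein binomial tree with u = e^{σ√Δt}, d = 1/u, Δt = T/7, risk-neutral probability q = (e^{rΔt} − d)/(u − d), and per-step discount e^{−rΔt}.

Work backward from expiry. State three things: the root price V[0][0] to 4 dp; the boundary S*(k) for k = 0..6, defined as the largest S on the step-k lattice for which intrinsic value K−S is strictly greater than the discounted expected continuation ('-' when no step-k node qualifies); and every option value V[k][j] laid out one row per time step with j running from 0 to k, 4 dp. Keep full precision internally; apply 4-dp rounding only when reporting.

price = 49.9784
boundary = - - 60.2967 48.6874 60.2967 74.6742 92.4800
tree:
49.9784
62.0629 36.1190
74.6233 47.7570 22.6538
86.2326 60.9350 32.5775 11.0922
95.6067 74.6233 45.2787 17.8150 3.2180
103.1759 86.2326 60.2458 27.9502 5.9547 0.0000
109.2878 95.6067 74.6233 42.4400 11.0185 0.0000 0.0000
114.2229 103.1759 86.2326 60.2458 20.3885 0.0000 0.0000 0.0000

Δt=0.22386, u=1.23845, d=0.80746, q=0.45715, disc=e^(-rΔt)=0.99553
k=7 terminal: V=max(K-S,0) → 114.2229 103.1759 86.2326 60.2458 20.3885 0.0000 0.0000 0.0000
k=6: j=0 S=25.6322 intr=109.2878 cont=108.6851 V=109.2878[EX]; j=1 S=39.3133 intr=95.6067 cont=95.0040 V=95.6067[EX]; j=2 S=60.2967 intr=74.6233 cont=74.0206 V=74.6233[EX]; j=3 S=92.4800 intr=42.4400 cont=41.8373 V=42.4400[EX]; j=4 S=141.8410 intr=0.0000 cont=11.0185 V=11.0185[hold]; j=5 S=217.5484 intr=0.0000 cont=0.0000 V=0.0000[hold]; j=6 S=333.6644 intr=0.0000 cont=0.0000 V=0.0000[hold]  S*(6)=92.4800
k=5: j=0 S=31.7441 intr=103.1759 cont=102.5732 V=103.1759[EX]; j=1 S=48.6874 intr=86.2326 cont=85.6299 V=86.2326[EX]; j=2 S=74.6742 intr=60.2458 cont=59.6431 V=60.2458[EX]; j=3 S=114.5315 intr=20.3885 cont=27.9502 V=27.9502[hold]; j=4 S=175.6624 intr=0.0000 cont=5.9547 V=5.9547[hold]; j=5 S=269.4219 intr=0.0000 cont=0.0000 V=0.0000[hold]  S*(5)=74.6742
k=4: j=0 S=39.3133 intr=95.6067 cont=95.0040 V=95.6067[EX]; j=1 S=60.2967 intr=74.6233 cont=74.0206 V=74.6233[EX]; j=2 S=92.4800 intr=42.4400 cont=45.2787 V=45.2787[hold]; j=3 S=141.8410 intr=0.0000 cont=17.8150 V=17.8150[hold]; j=4 S=217.5484 intr=0.0000 cont=3.2180 V=3.2180[hold]  S*(4)=60.2967
k=3: j=0 S=48.6874 intr=86.2326 cont=85.6299 V=86.2326[EX]; j=1 S=74.6742 intr=60.2458 cont=60.9350 V=60.9350[hold]; j=2 S=114.5315 intr=20.3885 cont=32.5775 V=32.5775[hold]; j=3 S=175.6624 intr=0.0000 cont=11.0922 V=11.0922[hold]  S*(3)=48.6874
k=2: j=0 S=60.2967 intr=74.6233 cont=74.3342 V=74.6233[EX]; j=1 S=92.4800 intr=42.4400 cont=47.7570 V=47.7570[hold]; j=2 S=141.8410 intr=0.0000 cont=22.6538 V=22.6538[hold]  S*(2)=60.2967
k=1: j=0 S=74.6742 intr=60.2458 cont=62.0629 V=62.0629[hold]; j=1 S=114.5315 intr=20.3885 cont=36.1190 V=36.1190[hold]  S*(1)=-
k=0: j=0 S=92.4800 intr=42.4400 cont=49.9784 V=49.9784[hold]  S*(0)=-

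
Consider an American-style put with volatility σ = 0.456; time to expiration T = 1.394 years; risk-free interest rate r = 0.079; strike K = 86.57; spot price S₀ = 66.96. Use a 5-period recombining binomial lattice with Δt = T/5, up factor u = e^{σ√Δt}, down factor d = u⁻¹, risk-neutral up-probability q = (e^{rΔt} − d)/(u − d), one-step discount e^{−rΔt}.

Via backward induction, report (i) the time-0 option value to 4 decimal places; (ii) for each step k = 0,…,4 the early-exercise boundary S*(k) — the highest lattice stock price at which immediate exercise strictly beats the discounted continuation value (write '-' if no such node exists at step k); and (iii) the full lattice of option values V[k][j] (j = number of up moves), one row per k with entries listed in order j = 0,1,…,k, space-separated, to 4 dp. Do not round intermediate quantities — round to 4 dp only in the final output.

price = 23.5009
boundary = - 52.6318 41.3696 52.6318 66.9600
tree:
23.5009
33.9382 13.5348
45.2004 21.9121 5.2917
54.0528 33.9382 10.1921 0.3493
61.0108 45.2004 19.6100 0.6946 0.0000
66.4800 54.0528 33.9382 1.3812 0.0000 0.0000

Δt=0.27880, u=1.27223, d=0.78602, q=0.48590, disc=e^(-rΔt)=0.97822
k=5 terminal: V=max(K-S,0) → 66.4800 54.0528 33.9382 1.3812 0.0000 0.0000
k=4: j=0 S=25.5592 intr=61.0108 cont=59.1250 V=61.0108[EX]; j=1 S=41.3696 intr=45.2004 cont=43.3146 V=45.2004[EX]; j=2 S=66.9600 intr=19.6100 cont=17.7241 V=19.6100[EX]; j=3 S=108.3802 intr=0.0000 cont=0.6946 V=0.6946[hold]; j=4 S=175.4221 intr=0.0000 cont=0.0000 V=0.0000[hold]  S*(4)=66.9600
k=3: j=0 S=32.5172 intr=54.0528 cont=52.1669 V=54.0528[EX]; j=1 S=52.6318 intr=33.9382 cont=32.0523 V=33.9382[EX]; j=2 S=85.1888 intr=1.3812 cont=10.1921 V=10.1921[hold]; j=3 S=137.8850 intr=0.0000 cont=0.3493 V=0.3493[hold]  S*(3)=52.6318
k=2: j=0 S=41.3696 intr=45.2004 cont=43.3146 V=45.2004[EX]; j=1 S=66.9600 intr=19.6100 cont=21.9121 V=21.9121[hold]; j=2 S=108.3802 intr=0.0000 cont=5.2917 V=5.2917[hold]  S*(2)=41.3696
k=1: j=0 S=52.6318 intr=33.9382 cont=33.1465 V=33.9382[EX]; j=1 S=85.1888 intr=1.3812 cont=13.5348 V=13.5348[hold]  S*(1)=52.6318
k=0: j=0 S=66.9600 intr=19.6100 cont=23.5009 V=23.5009[hold]  S*(0)=-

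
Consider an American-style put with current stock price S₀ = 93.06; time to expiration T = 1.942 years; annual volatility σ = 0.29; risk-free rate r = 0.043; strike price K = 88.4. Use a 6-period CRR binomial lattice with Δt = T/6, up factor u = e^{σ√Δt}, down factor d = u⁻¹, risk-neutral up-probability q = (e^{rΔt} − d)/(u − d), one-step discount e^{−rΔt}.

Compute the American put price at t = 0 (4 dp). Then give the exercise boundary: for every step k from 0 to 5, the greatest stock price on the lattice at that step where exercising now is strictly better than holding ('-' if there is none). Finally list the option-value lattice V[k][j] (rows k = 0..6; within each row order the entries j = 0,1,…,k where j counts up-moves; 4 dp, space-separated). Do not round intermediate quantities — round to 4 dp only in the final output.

price = 9.4116
boundary = - - - 56.7291 66.9049 56.7291
tree:
9.4116
14.6835 4.4266
22.0783 7.7326 1.2593
31.6709 13.1463 2.5596 0.0000
40.2991 21.4951 5.2027 0.0000 0.0000
47.6150 31.6709 10.5751 0.0000 0.0000 0.0000
53.8182 40.2991 21.4951 0.0000 0.0000 0.0000 0.0000

params: Δt=0.32367 u=1.17938 d=0.84791 q=0.50113 e^(-rΔt)=0.98618
t_6 payoffs: 53.8182 40.2991 21.4951 0.0000 0.0000 0.0000 0.0000
t_5: node(5,0) S=40.7850 payoff=47.6150 vs cont=46.3932 → 47.6150 [stop]  node(5,1) S=56.7291 payoff=31.6709 vs cont=30.4491 → 31.6709 [stop]  node(5,2) S=78.9061 payoff=9.4939 vs cont=10.5751 → 10.5751 [wait]  node(5,3) S=109.7528 payoff=0.0000 vs cont=0.0000 → 0.0000 [wait]  node(5,4) S=152.6583 payoff=0.0000 vs cont=0.0000 → 0.0000 [wait]  node(5,5) S=212.3369 payoff=0.0000 vs cont=0.0000 → 0.0000 [wait]  ⇒ S*(5)=56.7291
t_4: node(4,0) S=48.1009 payoff=40.2991 vs cont=39.0773 → 40.2991 [stop]  node(4,1) S=66.9049 payoff=21.4951 vs cont=20.8076 → 21.4951 [stop]  node(4,2) S=93.0600 payoff=0.0000 vs cont=5.2027 → 5.2027 [wait]  node(4,3) S=129.4399 payoff=0.0000 vs cont=0.0000 → 0.0000 [wait]  node(4,4) S=180.0417 payoff=0.0000 vs cont=0.0000 → 0.0000 [wait]  ⇒ S*(4)=66.9049
t_3: node(3,0) S=56.7291 payoff=31.6709 vs cont=30.4491 → 31.6709 [stop]  node(3,1) S=78.9061 payoff=9.4939 vs cont=13.1463 → 13.1463 [wait]  node(3,2) S=109.7528 payoff=0.0000 vs cont=2.5596 → 2.5596 [wait]  node(3,3) S=152.6583 payoff=0.0000 vs cont=0.0000 → 0.0000 [wait]  ⇒ S*(3)=56.7291
t_2: node(2,0) S=66.9049 payoff=21.4951 vs cont=22.0783 → 22.0783 [wait]  node(2,1) S=93.0600 payoff=0.0000 vs cont=7.7326 → 7.7326 [wait]  node(2,2) S=129.4399 payoff=0.0000 vs cont=1.2593 → 1.2593 [wait]  ⇒ S*(2)=-
t_1: node(1,0) S=78.9061 payoff=9.4939 vs cont=14.6835 → 14.6835 [wait]  node(1,1) S=109.7528 payoff=0.0000 vs cont=4.4266 → 4.4266 [wait]  ⇒ S*(1)=-
t_0: node(0,0) S=93.0600 payoff=0.0000 vs cont=9.4116 → 9.4116 [wait]  ⇒ S*(0)=-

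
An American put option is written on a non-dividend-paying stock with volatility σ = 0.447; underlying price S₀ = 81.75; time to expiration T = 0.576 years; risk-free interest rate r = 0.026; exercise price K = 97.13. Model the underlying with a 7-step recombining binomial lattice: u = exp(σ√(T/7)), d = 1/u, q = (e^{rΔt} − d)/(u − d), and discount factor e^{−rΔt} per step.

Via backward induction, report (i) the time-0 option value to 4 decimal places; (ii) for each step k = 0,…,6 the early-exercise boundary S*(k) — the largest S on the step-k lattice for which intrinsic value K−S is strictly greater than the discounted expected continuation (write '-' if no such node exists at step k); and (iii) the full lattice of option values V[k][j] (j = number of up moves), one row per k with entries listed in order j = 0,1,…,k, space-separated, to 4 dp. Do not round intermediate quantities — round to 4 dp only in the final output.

Δt=0.08229  u=1.13681  d=0.87966  q=0.47632  discount=0.99786
step 7 (expiry): payoffs max(K−S,0) = 63.8120 54.0721 41.4849 25.2181 4.1960 0.0000 0.0000 0.0000
step 6: (k=6,j=0): S=37.8761, (K−S)⁺=59.2539, hold=59.0463 ⇒ V=59.2539 exercise | (k=6,j=1): S=48.9485, (K−S)⁺=48.1815, hold=47.9739 ⇒ V=48.1815 exercise | (k=6,j=2): S=63.2577, (K−S)⁺=33.8723, hold=33.6647 ⇒ V=33.8723 exercise | (k=6,j=3): S=81.7500, (K−S)⁺=15.3800, hold=15.1724 ⇒ V=15.3800 exercise | (k=6,j=4): S=105.6481, (K−S)⁺=0.0000, hold=2.1927 ⇒ V=2.1927 continue | (k=6,j=5): S=136.5324, (K−S)⁺=0.0000, hold=0.0000 ⇒ V=0.0000 continue | (k=6,j=6): S=176.4452, (K−S)⁺=0.0000, hold=0.0000 ⇒ V=0.0000 continue  boundary S*=81.7500
step 5: (k=5,j=0): S=43.0579, (K−S)⁺=54.0721, hold=53.8645 ⇒ V=54.0721 exercise | (k=5,j=1): S=55.6451, (K−S)⁺=41.4849, hold=41.2774 ⇒ V=41.4849 exercise | (k=5,j=2): S=71.9119, (K−S)⁺=25.2181, hold=25.0105 ⇒ V=25.2181 exercise | (k=5,j=3): S=92.9340, (K−S)⁺=4.1960, hold=9.0792 ⇒ V=9.0792 continue | (k=5,j=4): S=120.1016, (K−S)⁺=0.0000, hold=1.1458 ⇒ V=1.1458 continue | (k=5,j=5): S=155.2111, (K−S)⁺=0.0000, hold=0.0000 ⇒ V=0.0000 continue  boundary S*=71.9119
step 4: (k=4,j=0): S=48.9485, (K−S)⁺=48.1815, hold=47.9739 ⇒ V=48.1815 exercise | (k=4,j=1): S=63.2577, (K−S)⁺=33.8723, hold=33.6647 ⇒ V=33.8723 exercise | (k=4,j=2): S=81.7500, (K−S)⁺=15.3800, hold=17.4934 ⇒ V=17.4934 continue | (k=4,j=3): S=105.6481, (K−S)⁺=0.0000, hold=5.2891 ⇒ V=5.2891 continue | (k=4,j=4): S=136.5324, (K−S)⁺=0.0000, hold=0.5988 ⇒ V=0.5988 continue  boundary S*=63.2577
step 3: (k=3,j=0): S=55.6451, (K−S)⁺=41.4849, hold=41.2774 ⇒ V=41.4849 exercise | (k=3,j=1): S=71.9119, (K−S)⁺=25.2181, hold=26.0150 ⇒ V=26.0150 continue | (k=3,j=2): S=92.9340, (K−S)⁺=4.1960, hold=11.6553 ⇒ V=11.6553 continue | (k=3,j=3): S=120.1016, (K−S)⁺=0.0000, hold=3.0485 ⇒ V=3.0485 continue  boundary S*=55.6451
step 2: (k=2,j=0): S=63.2577, (K−S)⁺=33.8723, hold=34.0435 ⇒ V=34.0435 continue | (k=2,j=1): S=81.7500, (K−S)⁺=15.3800, hold=19.1343 ⇒ V=19.1343 continue | (k=2,j=2): S=105.6481, (K−S)⁺=0.0000, hold=7.5396 ⇒ V=7.5396 continue  boundary S*=-
step 1: (k=1,j=0): S=71.9119, (K−S)⁺=25.2181, hold=26.8844 ⇒ V=26.8844 continue | (k=1,j=1): S=92.9340, (K−S)⁺=4.1960, hold=13.5825 ⇒ V=13.5825 continue  boundary S*=-
step 0: (k=0,j=0): S=81.7500, (K−S)⁺=15.3800, hold=20.5045 ⇒ V=20.5045 continue  boundary S*=-

price = 20.5045
boundary = - - - 55.6451 63.2577 71.9119 81.7500
tree:
20.5045
26.8844 13.5825
34.0435 19.1343 7.5396
41.4849 26.0150 11.6553 3.0485
48.1815 33.8723 17.4934 5.2891 0.5988
54.0721 41.4849 25.2181 9.0792 1.1458 0.0000
59.2539 48.1815 33.8723 15.3800 2.1927 0.0000 0.0000
63.8120 54.0721 41.4849 25.2181 4.1960 0.0000 0.0000 0.0000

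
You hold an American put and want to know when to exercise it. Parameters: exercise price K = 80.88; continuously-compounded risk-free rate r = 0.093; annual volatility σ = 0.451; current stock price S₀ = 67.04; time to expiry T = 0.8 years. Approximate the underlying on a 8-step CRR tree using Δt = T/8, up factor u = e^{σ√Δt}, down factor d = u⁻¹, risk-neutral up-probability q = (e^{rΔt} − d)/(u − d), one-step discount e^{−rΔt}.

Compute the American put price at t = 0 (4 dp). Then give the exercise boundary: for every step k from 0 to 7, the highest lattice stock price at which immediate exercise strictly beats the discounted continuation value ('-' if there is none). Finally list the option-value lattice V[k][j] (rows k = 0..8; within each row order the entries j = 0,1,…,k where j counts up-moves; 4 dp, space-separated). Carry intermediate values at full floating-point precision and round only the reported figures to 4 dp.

Δt=0.10000  u=1.15329  d=0.86708  q=0.49705  discount=0.99074
step 8 (expiry): payoffs max(K−S,0) = 59.4597 52.3893 42.9852 30.4769 13.8400 0.0000 0.0000 0.0000 0.0000
step 7: (k=7,j=0): S=24.7038, (K−S)⁺=56.1762, hold=55.4275 ⇒ V=56.1762 exercise | (k=7,j=1): S=32.8580, (K−S)⁺=48.0220, hold=47.2733 ⇒ V=48.0220 exercise | (k=7,j=2): S=43.7037, (K−S)⁺=37.1763, hold=36.4276 ⇒ V=37.1763 exercise | (k=7,j=3): S=58.1294, (K−S)⁺=22.7506, hold=22.0020 ⇒ V=22.7506 exercise | (k=7,j=4): S=77.3166, (K−S)⁺=3.5634, hold=6.8964 ⇒ V=6.8964 continue | (k=7,j=5): S=102.8370, (K−S)⁺=0.0000, hold=0.0000 ⇒ V=0.0000 continue | (k=7,j=6): S=136.7813, (K−S)⁺=0.0000, hold=0.0000 ⇒ V=0.0000 continue | (k=7,j=7): S=181.9297, (K−S)⁺=0.0000, hold=0.0000 ⇒ V=0.0000 continue  boundary S*=58.1294
step 6: (k=6,j=0): S=28.4907, (K−S)⁺=52.3893, hold=51.6406 ⇒ V=52.3893 exercise | (k=6,j=1): S=37.8948, (K−S)⁺=42.9852, hold=42.2365 ⇒ V=42.9852 exercise | (k=6,j=2): S=50.4031, (K−S)⁺=30.4769, hold=29.7282 ⇒ V=30.4769 exercise | (k=6,j=3): S=67.0400, (K−S)⁺=13.8400, hold=14.7326 ⇒ V=14.7326 continue | (k=6,j=4): S=89.1684, (K−S)⁺=0.0000, hold=3.4364 ⇒ V=3.4364 continue | (k=6,j=5): S=118.6009, (K−S)⁺=0.0000, hold=0.0000 ⇒ V=0.0000 continue | (k=6,j=6): S=157.7485, (K−S)⁺=0.0000, hold=0.0000 ⇒ V=0.0000 continue  boundary S*=50.4031
step 5: (k=5,j=0): S=32.8580, (K−S)⁺=48.0220, hold=47.2733 ⇒ V=48.0220 exercise | (k=5,j=1): S=43.7037, (K−S)⁺=37.1763, hold=36.4276 ⇒ V=37.1763 exercise | (k=5,j=2): S=58.1294, (K−S)⁺=22.7506, hold=22.4415 ⇒ V=22.7506 exercise | (k=5,j=3): S=77.3166, (K−S)⁺=3.5634, hold=9.0334 ⇒ V=9.0334 continue | (k=5,j=4): S=102.8370, (K−S)⁺=0.0000, hold=1.7123 ⇒ V=1.7123 continue | (k=5,j=5): S=136.7813, (K−S)⁺=0.0000, hold=0.0000 ⇒ V=0.0000 continue  boundary S*=58.1294
step 4: (k=4,j=0): S=37.8948, (K−S)⁺=42.9852, hold=42.2365 ⇒ V=42.9852 exercise | (k=4,j=1): S=50.4031, (K−S)⁺=30.4769, hold=29.7282 ⇒ V=30.4769 exercise | (k=4,j=2): S=67.0400, (K−S)⁺=13.8400, hold=15.7850 ⇒ V=15.7850 continue | (k=4,j=3): S=89.1684, (K−S)⁺=0.0000, hold=5.3445 ⇒ V=5.3445 continue | (k=4,j=4): S=118.6009, (K−S)⁺=0.0000, hold=0.8532 ⇒ V=0.8532 continue  boundary S*=50.4031
step 3: (k=3,j=0): S=43.7037, (K−S)⁺=37.1763, hold=36.4276 ⇒ V=37.1763 exercise | (k=3,j=1): S=58.1294, (K−S)⁺=22.7506, hold=22.9598 ⇒ V=22.9598 continue | (k=3,j=2): S=77.3166, (K−S)⁺=3.5634, hold=10.4975 ⇒ V=10.4975 continue | (k=3,j=3): S=102.8370, (K−S)⁺=0.0000, hold=3.0833 ⇒ V=3.0833 continue  boundary S*=43.7037
step 2: (k=2,j=0): S=50.4031, (K−S)⁺=30.4769, hold=29.8312 ⇒ V=30.4769 exercise | (k=2,j=1): S=67.0400, (K−S)⁺=13.8400, hold=16.6102 ⇒ V=16.6102 continue | (k=2,j=2): S=89.1684, (K−S)⁺=0.0000, hold=6.7492 ⇒ V=6.7492 continue  boundary S*=50.4031
step 1: (k=1,j=0): S=58.1294, (K−S)⁺=22.7506, hold=23.3661 ⇒ V=23.3661 continue | (k=1,j=1): S=77.3166, (K−S)⁺=3.5634, hold=11.6004 ⇒ V=11.6004 continue  boundary S*=-
step 0: (k=0,j=0): S=67.0400, (K−S)⁺=13.8400, hold=17.3558 ⇒ V=17.3558 continue  boundary S*=-

price = 17.3558
boundary = - - 50.4031 43.7037 50.4031 58.1294 50.4031 58.1294
tree:
17.3558
23.3661 11.6004
30.4769 16.6102 6.7492
37.1763 22.9598 10.4975 3.0833
42.9852 30.4769 15.7850 5.3445 0.8532
48.0220 37.1763 22.7506 9.0334 1.7123 0.0000
52.3893 42.9852 30.4769 14.7326 3.4364 0.0000 0.0000
56.1762 48.0220 37.1763 22.7506 6.8964 0.0000 0.0000 0.0000
59.4597 52.3893 42.9852 30.4769 13.8400 0.0000 0.0000 0.0000 0.0000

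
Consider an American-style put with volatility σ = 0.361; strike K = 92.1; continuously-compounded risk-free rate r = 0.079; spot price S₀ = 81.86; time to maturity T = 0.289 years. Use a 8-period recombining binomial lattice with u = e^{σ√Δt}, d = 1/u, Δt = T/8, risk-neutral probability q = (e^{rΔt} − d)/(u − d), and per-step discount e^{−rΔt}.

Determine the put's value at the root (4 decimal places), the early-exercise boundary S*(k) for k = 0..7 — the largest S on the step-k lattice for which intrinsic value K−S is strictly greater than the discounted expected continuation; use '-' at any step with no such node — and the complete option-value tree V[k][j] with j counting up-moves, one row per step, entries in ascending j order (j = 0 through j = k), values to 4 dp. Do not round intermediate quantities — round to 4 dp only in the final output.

params: Δt=0.03612 u=1.07102 d=0.93369 q=0.50366 e^(-rΔt)=0.99715
t_8 payoffs: 44.8194 37.8649 29.8875 20.7368 10.2400 0.0000 0.0000 0.0000 0.0000
t_7: node(7,0) S=50.6386 payoff=41.4614 vs cont=41.1989 → 41.4614 [stop]  node(7,1) S=58.0870 payoff=34.0130 vs cont=33.7505 → 34.0130 [stop]  node(7,2) S=66.6310 payoff=25.4690 vs cont=25.2066 → 25.4690 [stop]  node(7,3) S=76.4316 payoff=15.6684 vs cont=15.4059 → 15.6684 [stop]  node(7,4) S=87.6739 payoff=4.4261 vs cont=5.0680 → 5.0680 [wait]  node(7,5) S=100.5698 payoff=0.0000 vs cont=0.0000 → 0.0000 [wait]  node(7,6) S=115.3625 payoff=0.0000 vs cont=0.0000 → 0.0000 [wait]  node(7,7) S=132.3310 payoff=0.0000 vs cont=0.0000 → 0.0000 [wait]  ⇒ S*(7)=76.4316
t_6: node(6,0) S=54.2351 payoff=37.8649 vs cont=37.6024 → 37.8649 [stop]  node(6,1) S=62.2125 payoff=29.8875 vs cont=29.6251 → 29.8875 [stop]  node(6,2) S=71.3632 payoff=20.7368 vs cont=20.4743 → 20.7368 [stop]  node(6,3) S=81.8600 payoff=10.2400 vs cont=10.2999 → 10.2999 [wait]  node(6,4) S=93.9007 payoff=0.0000 vs cont=2.5083 → 2.5083 [wait]  node(6,5) S=107.7125 payoff=0.0000 vs cont=0.0000 → 0.0000 [wait]  node(6,6) S=123.5558 payoff=0.0000 vs cont=0.0000 → 0.0000 [wait]  ⇒ S*(6)=71.3632
t_5: node(5,0) S=58.0870 payoff=34.0130 vs cont=33.7505 → 34.0130 [stop]  node(5,1) S=66.6310 payoff=25.4690 vs cont=25.2066 → 25.4690 [stop]  node(5,2) S=76.4316 payoff=15.6684 vs cont=15.4360 → 15.6684 [stop]  node(5,3) S=87.6739 payoff=4.4261 vs cont=6.3574 → 6.3574 [wait]  node(5,4) S=100.5698 payoff=0.0000 vs cont=1.2414 → 1.2414 [wait]  node(5,5) S=115.3625 payoff=0.0000 vs cont=0.0000 → 0.0000 [wait]  ⇒ S*(5)=76.4316
t_4: node(4,0) S=62.2125 payoff=29.8875 vs cont=29.6251 → 29.8875 [stop]  node(4,1) S=71.3632 payoff=20.7368 vs cont=20.4743 → 20.7368 [stop]  node(4,2) S=81.8600 payoff=10.2400 vs cont=10.9475 → 10.9475 [wait]  node(4,3) S=93.9007 payoff=0.0000 vs cont=3.7699 → 3.7699 [wait]  node(4,4) S=107.7125 payoff=0.0000 vs cont=0.6144 → 0.6144 [wait]  ⇒ S*(4)=71.3632
t_3: node(3,0) S=66.6310 payoff=25.4690 vs cont=25.2066 → 25.4690 [stop]  node(3,1) S=76.4316 payoff=15.6684 vs cont=15.7612 → 15.7612 [wait]  node(3,2) S=87.6739 payoff=4.4261 vs cont=7.3115 → 7.3115 [wait]  node(3,3) S=100.5698 payoff=0.0000 vs cont=2.1744 → 2.1744 [wait]  ⇒ S*(3)=66.6310
t_2: node(2,0) S=71.3632 payoff=20.7368 vs cont=20.5209 → 20.7368 [stop]  node(2,1) S=81.8600 payoff=10.2400 vs cont=11.4726 → 11.4726 [wait]  node(2,2) S=93.9007 payoff=0.0000 vs cont=4.7106 → 4.7106 [wait]  ⇒ S*(2)=71.3632
t_1: node(1,0) S=76.4316 payoff=15.6684 vs cont=16.0249 → 16.0249 [wait]  node(1,1) S=87.6739 payoff=4.4261 vs cont=8.0439 → 8.0439 [wait]  ⇒ S*(1)=-
t_0: node(0,0) S=81.8600 payoff=10.2400 vs cont=11.9710 → 11.9710 [wait]  ⇒ S*(0)=-

price = 11.9710
boundary = - - 71.3632 66.6310 71.3632 76.4316 71.3632 76.4316
tree:
11.9710
16.0249 8.0439
20.7368 11.4726 4.7106
25.4690 15.7612 7.3115 2.1744
29.8875 20.7368 10.9475 3.7699 0.6144
34.0130 25.4690 15.6684 6.3574 1.2414 0.0000
37.8649 29.8875 20.7368 10.2999 2.5083 0.0000 0.0000
41.4614 34.0130 25.4690 15.6684 5.0680 0.0000 0.0000 0.0000
44.8194 37.8649 29.8875 20.7368 10.2400 0.0000 0.0000 0.0000 0.0000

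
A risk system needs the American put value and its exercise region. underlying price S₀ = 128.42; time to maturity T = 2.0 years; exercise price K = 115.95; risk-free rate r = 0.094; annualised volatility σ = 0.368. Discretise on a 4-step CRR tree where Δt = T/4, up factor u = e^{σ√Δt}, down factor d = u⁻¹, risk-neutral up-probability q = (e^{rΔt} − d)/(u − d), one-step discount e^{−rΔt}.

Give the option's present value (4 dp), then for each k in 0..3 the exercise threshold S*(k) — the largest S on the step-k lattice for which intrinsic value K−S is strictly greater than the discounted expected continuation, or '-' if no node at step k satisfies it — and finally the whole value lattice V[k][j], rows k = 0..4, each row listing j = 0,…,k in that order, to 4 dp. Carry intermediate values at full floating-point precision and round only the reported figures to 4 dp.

price = 11.7480
boundary = - - 76.3155 58.8305
tree:
11.7480
21.9572 3.6487
39.6345 8.0807 0.0000
57.1195 17.8962 0.0000 0.0000
70.5984 39.6345 0.0000 0.0000 0.0000

params: Δt=0.50000 u=1.29721 d=0.77089 q=0.52674 e^(-rΔt)=0.95409
t_4 payoffs: 70.5984 39.6345 0.0000 0.0000 0.0000
t_3: node(3,0) S=58.8305 payoff=57.1195 vs cont=51.7959 → 57.1195 [stop]  node(3,1) S=98.9971 payoff=16.9529 vs cont=17.8962 → 17.8962 [wait]  node(3,2) S=166.5876 payoff=0.0000 vs cont=0.0000 → 0.0000 [wait]  node(3,3) S=280.3257 payoff=0.0000 vs cont=0.0000 → 0.0000 [wait]  ⇒ S*(3)=58.8305
t_2: node(2,0) S=76.3155 payoff=39.6345 vs cont=34.7850 → 39.6345 [stop]  node(2,1) S=128.4200 payoff=0.0000 vs cont=8.0807 → 8.0807 [wait]  node(2,2) S=216.0990 payoff=0.0000 vs cont=0.0000 → 0.0000 [wait]  ⇒ S*(2)=76.3155
t_1: node(1,0) S=98.9971 payoff=16.9529 vs cont=21.9572 → 21.9572 [wait]  node(1,1) S=166.5876 payoff=0.0000 vs cont=3.6487 → 3.6487 [wait]  ⇒ S*(1)=-
t_0: node(0,0) S=128.4200 payoff=0.0000 vs cont=11.7480 → 11.7480 [wait]  ⇒ S*(0)=-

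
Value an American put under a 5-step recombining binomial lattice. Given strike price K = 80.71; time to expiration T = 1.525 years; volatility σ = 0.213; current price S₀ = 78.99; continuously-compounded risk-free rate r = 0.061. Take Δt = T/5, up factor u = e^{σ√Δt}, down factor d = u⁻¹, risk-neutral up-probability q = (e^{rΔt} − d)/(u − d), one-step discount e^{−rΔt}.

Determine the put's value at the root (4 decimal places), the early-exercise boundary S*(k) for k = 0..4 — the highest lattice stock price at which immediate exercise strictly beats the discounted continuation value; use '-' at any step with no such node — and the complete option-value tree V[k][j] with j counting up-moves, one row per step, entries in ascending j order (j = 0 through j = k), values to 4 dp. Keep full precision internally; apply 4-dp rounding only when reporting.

price = 6.5768
boundary = - - 62.4306 55.5022 62.4306
tree:
6.5768
11.1857 3.0342
18.2794 5.7697 0.9021
25.2078 10.5697 2.0435 0.0000
31.3673 18.2794 4.6291 0.0000 0.0000
36.8433 25.2078 10.4861 0.0000 0.0000 0.0000

Δt=0.30500, u=1.12483, d=0.88902, q=0.55026, disc=e^(-rΔt)=0.98157
k=5 terminal: V=max(K-S,0) → 36.8433 25.2078 10.4861 0.0000 0.0000 0.0000
k=4: j=0 S=49.3427 intr=31.3673 cont=29.8796 V=31.3673[EX]; j=1 S=62.4306 intr=18.2794 cont=16.7917 V=18.2794[EX]; j=2 S=78.9900 intr=1.7200 cont=4.6291 V=4.6291[hold]; j=3 S=99.9417 intr=0.0000 cont=0.0000 V=0.0000[hold]; j=4 S=126.4508 intr=0.0000 cont=0.0000 V=0.0000[hold]  S*(4)=62.4306
k=3: j=0 S=55.5022 intr=25.2078 cont=23.7201 V=25.2078[EX]; j=1 S=70.2239 intr=10.4861 cont=10.5697 V=10.5697[hold]; j=2 S=88.8504 intr=0.0000 cont=2.0435 V=2.0435[hold]; j=3 S=112.4176 intr=0.0000 cont=0.0000 V=0.0000[hold]  S*(3)=55.5022
k=2: j=0 S=62.4306 intr=18.2794 cont=16.8368 V=18.2794[EX]; j=1 S=78.9900 intr=1.7200 cont=5.7697 V=5.7697[hold]; j=2 S=99.9417 intr=0.0000 cont=0.9021 V=0.9021[hold]  S*(2)=62.4306
k=1: j=0 S=70.2239 intr=10.4861 cont=11.1857 V=11.1857[hold]; j=1 S=88.8504 intr=0.0000 cont=3.0342 V=3.0342[hold]  S*(1)=-
k=0: j=0 S=78.9900 intr=1.7200 cont=6.5768 V=6.5768[hold]  S*(0)=-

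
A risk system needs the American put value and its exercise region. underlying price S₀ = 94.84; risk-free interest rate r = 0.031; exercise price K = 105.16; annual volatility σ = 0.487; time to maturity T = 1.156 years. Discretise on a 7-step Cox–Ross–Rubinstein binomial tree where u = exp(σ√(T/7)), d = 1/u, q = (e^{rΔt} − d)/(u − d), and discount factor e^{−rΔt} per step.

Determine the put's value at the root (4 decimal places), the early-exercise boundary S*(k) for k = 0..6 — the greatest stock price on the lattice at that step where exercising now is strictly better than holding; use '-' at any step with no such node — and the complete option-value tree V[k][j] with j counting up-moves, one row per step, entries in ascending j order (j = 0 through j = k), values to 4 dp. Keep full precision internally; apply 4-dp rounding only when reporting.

price = 24.5011
boundary = - - - 52.3773 42.9728 52.3773 63.8400
tree:
24.5011
32.7856 15.1856
42.4027 22.0198 7.4453
52.7827 30.8606 12.0332 2.2187
62.1872 41.4449 18.9544 4.1573 0.0000
69.9031 52.7827 28.7839 7.7897 0.0000 0.0000
76.2336 62.1872 41.3200 14.5959 0.0000 0.0000 0.0000
81.4274 69.9031 52.7827 27.3488 0.0000 0.0000 0.0000 0.0000

params: Δt=0.16514 u=1.21885 d=0.82045 q=0.46357 e^(-rΔt)=0.99489
t_7 payoffs: 81.4274 69.9031 52.7827 27.3488 0.0000 0.0000 0.0000 0.0000
t_6: node(6,0) S=28.9264 payoff=76.2336 vs cont=75.6966 → 76.2336 [stop]  node(6,1) S=42.9728 payoff=62.1872 vs cont=61.6502 → 62.1872 [stop]  node(6,2) S=63.8400 payoff=41.3200 vs cont=40.7831 → 41.3200 [stop]  node(6,3) S=94.8400 payoff=10.3200 vs cont=14.5959 → 14.5959 [wait]  node(6,4) S=140.8933 payoff=0.0000 vs cont=0.0000 → 0.0000 [wait]  node(6,5) S=209.3097 payoff=0.0000 vs cont=0.0000 → 0.0000 [wait]  node(6,6) S=310.9484 payoff=0.0000 vs cont=0.0000 → 0.0000 [wait]  ⇒ S*(6)=63.8400
t_5: node(5,0) S=35.2569 payoff=69.9031 vs cont=69.3661 → 69.9031 [stop]  node(5,1) S=52.3773 payoff=52.7827 vs cont=52.2457 → 52.7827 [stop]  node(5,2) S=77.8112 payoff=27.3488 vs cont=28.7839 → 28.7839 [wait]  node(5,3) S=115.5955 payoff=0.0000 vs cont=7.7897 → 7.7897 [wait]  node(5,4) S=171.7275 payoff=0.0000 vs cont=0.0000 → 0.0000 [wait]  node(5,5) S=255.1167 payoff=0.0000 vs cont=0.0000 → 0.0000 [wait]  ⇒ S*(5)=52.3773
t_4: node(4,0) S=42.9728 payoff=62.1872 vs cont=61.6502 → 62.1872 [stop]  node(4,1) S=63.8400 payoff=41.3200 vs cont=41.4449 → 41.4449 [wait]  node(4,2) S=94.8400 payoff=10.3200 vs cont=18.9544 → 18.9544 [wait]  node(4,3) S=140.8933 payoff=0.0000 vs cont=4.1573 → 4.1573 [wait]  node(4,4) S=209.3097 payoff=0.0000 vs cont=0.0000 → 0.0000 [wait]  ⇒ S*(4)=42.9728
t_3: node(3,0) S=52.3773 payoff=52.7827 vs cont=52.3033 → 52.7827 [stop]  node(3,1) S=77.8112 payoff=27.3488 vs cont=30.8606 → 30.8606 [wait]  node(3,2) S=115.5955 payoff=0.0000 vs cont=12.0332 → 12.0332 [wait]  node(3,3) S=171.7275 payoff=0.0000 vs cont=2.2187 → 2.2187 [wait]  ⇒ S*(3)=52.3773
t_2: node(2,0) S=63.8400 payoff=41.3200 vs cont=42.4027 → 42.4027 [wait]  node(2,1) S=94.8400 payoff=10.3200 vs cont=22.0198 → 22.0198 [wait]  node(2,2) S=140.8933 payoff=0.0000 vs cont=7.4453 → 7.4453 [wait]  ⇒ S*(2)=-
t_1: node(1,0) S=77.8112 payoff=27.3488 vs cont=32.7856 → 32.7856 [wait]  node(1,1) S=115.5955 payoff=0.0000 vs cont=15.1856 → 15.1856 [wait]  ⇒ S*(1)=-
t_0: node(0,0) S=94.8400 payoff=10.3200 vs cont=24.5011 → 24.5011 [wait]  ⇒ S*(0)=-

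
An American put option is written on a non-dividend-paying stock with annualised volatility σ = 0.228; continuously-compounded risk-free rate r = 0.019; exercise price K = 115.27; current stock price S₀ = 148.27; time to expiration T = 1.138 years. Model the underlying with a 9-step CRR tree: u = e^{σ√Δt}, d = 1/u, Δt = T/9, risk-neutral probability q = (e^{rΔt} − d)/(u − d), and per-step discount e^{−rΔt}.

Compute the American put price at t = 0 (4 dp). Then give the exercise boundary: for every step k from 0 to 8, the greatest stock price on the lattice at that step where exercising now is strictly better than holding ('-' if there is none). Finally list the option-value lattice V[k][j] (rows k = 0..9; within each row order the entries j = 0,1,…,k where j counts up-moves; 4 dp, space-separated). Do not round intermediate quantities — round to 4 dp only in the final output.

Δt=0.12644, u=1.08445, d=0.92212, q=0.49456, disc=e^(-rΔt)=0.99760
k=9 terminal: V=max(K-S,0) → 43.7939 31.2115 16.4142 0.0000 0.0000 0.0000 0.0000 0.0000 0.0000 0.0000
k=8: j=0 S=77.5124 intr=37.7576 cont=37.4810 V=37.7576[EX]; j=1 S=91.1574 intr=24.1126 cont=23.8360 V=24.1126[EX]; j=2 S=107.2043 intr=8.0657 cont=8.2765 V=8.2765[hold]; j=3 S=126.0761 intr=0.0000 cont=0.0000 V=0.0000[hold]; j=4 S=148.2700 intr=0.0000 cont=0.0000 V=0.0000[hold]; j=5 S=174.3708 intr=0.0000 cont=0.0000 V=0.0000[hold]; j=6 S=205.0663 intr=0.0000 cont=0.0000 V=0.0000[hold]; j=7 S=241.1653 intr=0.0000 cont=0.0000 V=0.0000[hold]; j=8 S=283.6189 intr=0.0000 cont=0.0000 V=0.0000[hold]  S*(8)=91.1574
k=7: j=0 S=84.0585 intr=31.2115 cont=30.9349 V=31.2115[EX]; j=1 S=98.8558 intr=16.4142 cont=16.2416 V=16.4142[EX]; j=2 S=116.2579 intr=0.0000 cont=4.1732 V=4.1732[hold]; j=3 S=136.7235 intr=0.0000 cont=0.0000 V=0.0000[hold]; j=4 S=160.7917 intr=0.0000 cont=0.0000 V=0.0000[hold]; j=5 S=189.0967 intr=0.0000 cont=0.0000 V=0.0000[hold]; j=6 S=222.3845 intr=0.0000 cont=0.0000 V=0.0000[hold]; j=7 S=261.5321 intr=0.0000 cont=0.0000 V=0.0000[hold]  S*(7)=98.8558
k=6: j=0 S=91.1574 intr=24.1126 cont=23.8360 V=24.1126[EX]; j=1 S=107.2043 intr=8.0657 cont=10.3355 V=10.3355[hold]; j=2 S=126.0761 intr=0.0000 cont=2.1043 V=2.1043[hold]; j=3 S=148.2700 intr=0.0000 cont=0.0000 V=0.0000[hold]; j=4 S=174.3708 intr=0.0000 cont=0.0000 V=0.0000[hold]; j=5 S=205.0663 intr=0.0000 cont=0.0000 V=0.0000[hold]; j=6 S=241.1653 intr=0.0000 cont=0.0000 V=0.0000[hold]  S*(6)=91.1574
k=5: j=0 S=98.8558 intr=16.4142 cont=17.2575 V=17.2575[hold]; j=1 S=116.2579 intr=0.0000 cont=6.2496 V=6.2496[hold]; j=2 S=136.7235 intr=0.0000 cont=1.0610 V=1.0610[hold]; j=3 S=160.7917 intr=0.0000 cont=0.0000 V=0.0000[hold]; j=4 S=189.0967 intr=0.0000 cont=0.0000 V=0.0000[hold]; j=5 S=222.3845 intr=0.0000 cont=0.0000 V=0.0000[hold]  S*(5)=-
k=4: j=0 S=107.2043 intr=8.0657 cont=11.7851 V=11.7851[hold]; j=1 S=126.0761 intr=0.0000 cont=3.6747 V=3.6747[hold]; j=2 S=148.2700 intr=0.0000 cont=0.5350 V=0.5350[hold]; j=3 S=174.3708 intr=0.0000 cont=0.0000 V=0.0000[hold]; j=4 S=205.0663 intr=0.0000 cont=0.0000 V=0.0000[hold]  S*(4)=-
k=3: j=0 S=116.2579 intr=0.0000 cont=7.7553 V=7.7553[hold]; j=1 S=136.7235 intr=0.0000 cont=2.1168 V=2.1168[hold]; j=2 S=160.7917 intr=0.0000 cont=0.2698 V=0.2698[hold]; j=3 S=189.0967 intr=0.0000 cont=0.0000 V=0.0000[hold]  S*(3)=-
k=2: j=0 S=126.0761 intr=0.0000 cont=4.9548 V=4.9548[hold]; j=1 S=148.2700 intr=0.0000 cont=1.2005 V=1.2005[hold]; j=2 S=174.3708 intr=0.0000 cont=0.1360 V=0.1360[hold]  S*(2)=-
k=1: j=0 S=136.7235 intr=0.0000 cont=3.0906 V=3.0906[hold]; j=1 S=160.7917 intr=0.0000 cont=0.6724 V=0.6724[hold]  S*(1)=-
k=0: j=0 S=148.2700 intr=0.0000 cont=1.8901 V=1.8901[hold]  S*(0)=-

price = 1.8901
boundary = - - - - - - 91.1574 98.8558 91.1574
tree:
1.8901
3.0906 0.6724
4.9548 1.2005 0.1360
7.7553 2.1168 0.2698 0.0000
11.7851 3.6747 0.5350 0.0000 0.0000
17.2575 6.2496 1.0610 0.0000 0.0000 0.0000
24.1126 10.3355 2.1043 0.0000 0.0000 0.0000 0.0000
31.2115 16.4142 4.1732 0.0000 0.0000 0.0000 0.0000 0.0000
37.7576 24.1126 8.2765 0.0000 0.0000 0.0000 0.0000 0.0000 0.0000
43.7939 31.2115 16.4142 0.0000 0.0000 0.0000 0.0000 0.0000 0.0000 0.0000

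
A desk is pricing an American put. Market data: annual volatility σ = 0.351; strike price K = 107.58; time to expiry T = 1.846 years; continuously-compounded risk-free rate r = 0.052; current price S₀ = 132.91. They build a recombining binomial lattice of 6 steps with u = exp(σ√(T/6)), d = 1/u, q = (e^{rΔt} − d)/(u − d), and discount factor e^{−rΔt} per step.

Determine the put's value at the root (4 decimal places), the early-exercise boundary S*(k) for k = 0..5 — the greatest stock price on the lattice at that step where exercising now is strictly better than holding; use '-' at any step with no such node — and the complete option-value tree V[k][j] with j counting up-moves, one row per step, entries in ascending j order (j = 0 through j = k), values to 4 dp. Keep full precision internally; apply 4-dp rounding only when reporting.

price = 9.4974
boundary = - - - 74.1135 61.0019 74.1135
tree:
9.4974
14.9487 4.1940
22.8106 7.3412 1.0900
33.4665 12.5829 2.1830 0.0000
46.5781 20.9554 4.3721 0.0000 0.0000
57.3700 33.4665 8.7563 0.0000 0.0000 0.0000
66.2527 46.5781 17.5369 0.0000 0.0000 0.0000 0.0000

Δt=0.30767  u=1.21494  d=0.82309  q=0.49264  discount=0.98413
step 6 (expiry): payoffs max(K−S,0) = 66.2527 46.5781 17.5369 0.0000 0.0000 0.0000 0.0000
step 5: (k=5,j=0): S=50.2100, (K−S)⁺=57.3700, hold=55.6626 ⇒ V=57.3700 exercise | (k=5,j=1): S=74.1135, (K−S)⁺=33.4665, hold=31.7591 ⇒ V=33.4665 exercise | (k=5,j=2): S=109.3967, (K−S)⁺=0.0000, hold=8.7563 ⇒ V=8.7563 continue | (k=5,j=3): S=161.4772, (K−S)⁺=0.0000, hold=0.0000 ⇒ V=0.0000 continue | (k=5,j=4): S=238.3517, (K−S)⁺=0.0000, hold=0.0000 ⇒ V=0.0000 continue | (k=5,j=5): S=351.8238, (K−S)⁺=0.0000, hold=0.0000 ⇒ V=0.0000 continue  boundary S*=74.1135
step 4: (k=4,j=0): S=61.0019, (K−S)⁺=46.5781, hold=44.8706 ⇒ V=46.5781 exercise | (k=4,j=1): S=90.0431, (K−S)⁺=17.5369, hold=20.9554 ⇒ V=20.9554 continue | (k=4,j=2): S=132.9100, (K−S)⁺=0.0000, hold=4.3721 ⇒ V=4.3721 continue | (k=4,j=3): S=196.1845, (K−S)⁺=0.0000, hold=0.0000 ⇒ V=0.0000 continue | (k=4,j=4): S=289.5821, (K−S)⁺=0.0000, hold=0.0000 ⇒ V=0.0000 continue  boundary S*=61.0019
step 3: (k=3,j=0): S=74.1135, (K−S)⁺=33.4665, hold=33.4165 ⇒ V=33.4665 exercise | (k=3,j=1): S=109.3967, (K−S)⁺=0.0000, hold=12.5829 ⇒ V=12.5829 continue | (k=3,j=2): S=161.4772, (K−S)⁺=0.0000, hold=2.1830 ⇒ V=2.1830 continue | (k=3,j=3): S=238.3517, (K−S)⁺=0.0000, hold=0.0000 ⇒ V=0.0000 continue  boundary S*=74.1135
step 2: (k=2,j=0): S=90.0431, (K−S)⁺=17.5369, hold=22.8106 ⇒ V=22.8106 continue | (k=2,j=1): S=132.9100, (K−S)⁺=0.0000, hold=7.3412 ⇒ V=7.3412 continue | (k=2,j=2): S=196.1845, (K−S)⁺=0.0000, hold=1.0900 ⇒ V=1.0900 continue  boundary S*=-
step 1: (k=1,j=0): S=109.3967, (K−S)⁺=0.0000, hold=14.9487 ⇒ V=14.9487 continue | (k=1,j=1): S=161.4772, (K−S)⁺=0.0000, hold=4.1940 ⇒ V=4.1940 continue  boundary S*=-
step 0: (k=0,j=0): S=132.9100, (K−S)⁺=0.0000, hold=9.4974 ⇒ V=9.4974 continue  boundary S*=-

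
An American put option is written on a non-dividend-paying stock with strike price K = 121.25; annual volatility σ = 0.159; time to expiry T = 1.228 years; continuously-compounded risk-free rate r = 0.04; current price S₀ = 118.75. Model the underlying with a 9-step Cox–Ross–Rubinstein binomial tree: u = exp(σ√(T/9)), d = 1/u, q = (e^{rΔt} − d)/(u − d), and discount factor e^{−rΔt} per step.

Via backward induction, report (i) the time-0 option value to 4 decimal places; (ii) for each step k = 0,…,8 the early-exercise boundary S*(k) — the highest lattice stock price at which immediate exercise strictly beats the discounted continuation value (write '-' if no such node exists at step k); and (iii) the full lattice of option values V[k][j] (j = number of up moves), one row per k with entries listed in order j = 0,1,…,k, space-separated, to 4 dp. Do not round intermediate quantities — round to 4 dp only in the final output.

params: Δt=0.13644 u=1.06049 d=0.94296 q=0.53188 e^(-rΔt)=0.99456
t_9 payoffs: 51.2544 42.5301 32.7183 21.6836 9.2736 0.0000 0.0000 0.0000 0.0000 0.0000
t_8: node(8,0) S=74.2297 payoff=47.0203 vs cont=46.3604 → 47.0203 [stop]  node(8,1) S=83.4818 payoff=37.7682 vs cont=37.1083 → 37.7682 [stop]  node(8,2) S=93.8870 payoff=27.3630 vs cont=26.7030 → 27.3630 [stop]  node(8,3) S=105.5892 payoff=15.6608 vs cont=15.0008 → 15.6608 [stop]  node(8,4) S=118.7500 payoff=2.5000 vs cont=4.3175 → 4.3175 [wait]  node(8,5) S=133.5511 payoff=0.0000 vs cont=0.0000 → 0.0000 [wait]  node(8,6) S=150.1971 payoff=0.0000 vs cont=0.0000 → 0.0000 [wait]  node(8,7) S=168.9179 payoff=0.0000 vs cont=0.0000 → 0.0000 [wait]  node(8,8) S=189.9720 payoff=0.0000 vs cont=0.0000 → 0.0000 [wait]  ⇒ S*(8)=105.5892
t_7: node(7,0) S=78.7199 payoff=42.5301 vs cont=41.8701 → 42.5301 [stop]  node(7,1) S=88.5317 payoff=32.7183 vs cont=32.0584 → 32.7183 [stop]  node(7,2) S=99.5664 payoff=21.6836 vs cont=21.0237 → 21.6836 [stop]  node(7,3) S=111.9764 payoff=9.2736 vs cont=9.5750 → 9.5750 [wait]  node(7,4) S=125.9333 payoff=0.0000 vs cont=2.0101 → 2.0101 [wait]  node(7,5) S=141.6298 payoff=0.0000 vs cont=0.0000 → 0.0000 [wait]  node(7,6) S=159.2827 payoff=0.0000 vs cont=0.0000 → 0.0000 [wait]  node(7,7) S=179.1359 payoff=0.0000 vs cont=0.0000 → 0.0000 [wait]  ⇒ S*(7)=99.5664
t_6: node(6,0) S=83.4818 payoff=37.7682 vs cont=37.1083 → 37.7682 [stop]  node(6,1) S=93.8870 payoff=27.3630 vs cont=26.7030 → 27.3630 [stop]  node(6,2) S=105.5892 payoff=15.6608 vs cont=15.1603 → 15.6608 [stop]  node(6,3) S=118.7500 payoff=2.5000 vs cont=5.5211 → 5.5211 [wait]  node(6,4) S=133.5511 payoff=0.0000 vs cont=0.9358 → 0.9358 [wait]  node(6,5) S=150.1971 payoff=0.0000 vs cont=0.0000 → 0.0000 [wait]  node(6,6) S=168.9179 payoff=0.0000 vs cont=0.0000 → 0.0000 [wait]  ⇒ S*(6)=105.5892
t_5: node(5,0) S=88.5317 payoff=32.7183 vs cont=32.0584 → 32.7183 [stop]  node(5,1) S=99.5664 payoff=21.6836 vs cont=21.0237 → 21.6836 [stop]  node(5,2) S=111.9764 payoff=9.2736 vs cont=10.2118 → 10.2118 [wait]  node(5,3) S=125.9333 payoff=0.0000 vs cont=3.0655 → 3.0655 [wait]  node(5,4) S=141.6298 payoff=0.0000 vs cont=0.4357 → 0.4357 [wait]  node(5,5) S=159.2827 payoff=0.0000 vs cont=0.0000 → 0.0000 [wait]  ⇒ S*(5)=99.5664
t_4: node(4,0) S=93.8870 payoff=27.3630 vs cont=26.7030 → 27.3630 [stop]  node(4,1) S=105.5892 payoff=15.6608 vs cont=15.4971 → 15.6608 [stop]  node(4,2) S=118.7500 payoff=2.5000 vs cont=6.3759 → 6.3759 [wait]  node(4,3) S=133.5511 payoff=0.0000 vs cont=1.6577 → 1.6577 [wait]  node(4,4) S=150.1971 payoff=0.0000 vs cont=0.2028 → 0.2028 [wait]  ⇒ S*(4)=105.5892
t_3: node(3,0) S=99.5664 payoff=21.6836 vs cont=21.0237 → 21.6836 [stop]  node(3,1) S=111.9764 payoff=9.2736 vs cont=10.6639 → 10.6639 [wait]  node(3,2) S=125.9333 payoff=0.0000 vs cont=3.8453 → 3.8453 [wait]  node(3,3) S=141.6298 payoff=0.0000 vs cont=0.8791 → 0.8791 [wait]  ⇒ S*(3)=99.5664
t_2: node(2,0) S=105.5892 payoff=15.6608 vs cont=15.7363 → 15.7363 [wait]  node(2,1) S=118.7500 payoff=2.5000 vs cont=6.9989 → 6.9989 [wait]  node(2,2) S=133.5511 payoff=0.0000 vs cont=2.2553 → 2.2553 [wait]  ⇒ S*(2)=-
t_1: node(1,0) S=111.9764 payoff=9.2736 vs cont=11.0286 → 11.0286 [wait]  node(1,1) S=125.9333 payoff=0.0000 vs cont=4.4515 → 4.4515 [wait]  ⇒ S*(1)=-
t_0: node(0,0) S=118.7500 payoff=2.5000 vs cont=7.4894 → 7.4894 [wait]  ⇒ S*(0)=-

price = 7.4894
boundary = - - - 99.5664 105.5892 99.5664 105.5892 99.5664 105.5892
tree:
7.4894
11.0286 4.4515
15.7363 6.9989 2.2553
21.6836 10.6639 3.8453 0.8791
27.3630 15.6608 6.3759 1.6577 0.2028
32.7183 21.6836 10.2118 3.0655 0.4357 0.0000
37.7682 27.3630 15.6608 5.5211 0.9358 0.0000 0.0000
42.5301 32.7183 21.6836 9.5750 2.0101 0.0000 0.0000 0.0000
47.0203 37.7682 27.3630 15.6608 4.3175 0.0000 0.0000 0.0000 0.0000
51.2544 42.5301 32.7183 21.6836 9.2736 0.0000 0.0000 0.0000 0.0000 0.0000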